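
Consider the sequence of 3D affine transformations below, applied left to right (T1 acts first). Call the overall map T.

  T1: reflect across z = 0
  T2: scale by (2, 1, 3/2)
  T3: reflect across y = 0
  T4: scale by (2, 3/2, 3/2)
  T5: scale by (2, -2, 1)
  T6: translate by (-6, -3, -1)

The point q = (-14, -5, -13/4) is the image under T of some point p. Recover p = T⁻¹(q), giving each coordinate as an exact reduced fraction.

T1 = [1 0 0 0; 0 1 0 0; 0 0 -1 0; 0 0 0 1]
T2·T1 = [2 0 0 0; 0 1 0 0; 0 0 -3/2 0; 0 0 0 1]
T3·…·T1 = [2 0 0 0; 0 -1 0 0; 0 0 -3/2 0; 0 0 0 1]
T4·…·T1 = [4 0 0 0; 0 -3/2 0 0; 0 0 -9/4 0; 0 0 0 1]
T5·…·T1 = [8 0 0 0; 0 3 0 0; 0 0 -9/4 0; 0 0 0 1]
T6·…·T1 = [8 0 0 -6; 0 3 0 -3; 0 0 -9/4 -1; 0 0 0 1]
det M = -54; M⁻¹ = [1/8 0 0 3/4; 0 1/3 0 1; 0 0 -4/9 -4/9; 0 0 0 1]
M⁻¹ · (-14, -5, -13/4)ᵀ = (-1, -2/3, 1)ᵀ

p = (-1, -2/3, 1)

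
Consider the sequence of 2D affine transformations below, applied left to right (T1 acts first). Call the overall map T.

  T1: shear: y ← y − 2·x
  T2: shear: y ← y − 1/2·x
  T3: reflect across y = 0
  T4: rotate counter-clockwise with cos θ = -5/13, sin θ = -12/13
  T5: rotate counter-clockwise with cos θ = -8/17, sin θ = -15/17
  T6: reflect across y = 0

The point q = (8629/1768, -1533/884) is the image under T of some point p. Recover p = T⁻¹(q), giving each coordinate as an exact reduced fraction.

T1 = [1 0 0; -2 1 0; 0 0 1]
T2·T1 = [1 0 0; -5/2 1 0; 0 0 1]
T3·…·T1 = [1 0 0; 5/2 -1 0; 0 0 1]
T4·…·T1 = [25/13 -12/13 0; -49/26 5/13 0; 0 0 1]
T5·…·T1 = [-1135/442 171/221 0; -179/221 140/221 0; 0 0 1]
T6·…·T1 = [-1135/442 171/221 0; 179/221 -140/221 0; 0 0 1]
det M = 1; M⁻¹ = [-140/221 -171/221 0; -179/221 -1135/442 0; 0 0 1]
M⁻¹ · (8629/1768, -1533/884)ᵀ = (-7/4, 1/2)ᵀ

p = (-7/4, 1/2)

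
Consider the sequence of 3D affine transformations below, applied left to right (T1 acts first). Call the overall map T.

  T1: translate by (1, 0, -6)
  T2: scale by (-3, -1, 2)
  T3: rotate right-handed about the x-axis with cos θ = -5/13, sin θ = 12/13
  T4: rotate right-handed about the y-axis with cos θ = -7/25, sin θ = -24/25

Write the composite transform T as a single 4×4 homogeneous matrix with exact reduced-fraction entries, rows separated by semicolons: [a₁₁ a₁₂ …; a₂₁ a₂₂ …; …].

T = [21/25 288/325 48/65 -1167/325; 0 5/13 -24/13 144/13; -72/25 84/325 14/65 -1356/325; 0 0 0 1]

T1 = [1 0 0 1; 0 1 0 0; 0 0 1 -6; 0 0 0 1]
T2·T1 = [-3 0 0 -3; 0 -1 0 0; 0 0 2 -12; 0 0 0 1]
T3·…·T1 = [-3 0 0 -3; 0 5/13 -24/13 144/13; 0 -12/13 -10/13 60/13; 0 0 0 1]
T4·…·T1 = [21/25 288/325 48/65 -1167/325; 0 5/13 -24/13 144/13; -72/25 84/325 14/65 -1356/325; 0 0 0 1]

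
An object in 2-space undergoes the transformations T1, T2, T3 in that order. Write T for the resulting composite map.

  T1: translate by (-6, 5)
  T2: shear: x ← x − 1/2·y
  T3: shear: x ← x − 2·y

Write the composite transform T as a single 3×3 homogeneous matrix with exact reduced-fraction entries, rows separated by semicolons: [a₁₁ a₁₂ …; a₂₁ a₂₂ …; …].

T1 = [1 0 -6; 0 1 5; 0 0 1]
T2·T1 = [1 -1/2 -17/2; 0 1 5; 0 0 1]
T3·…·T1 = [1 -5/2 -37/2; 0 1 5; 0 0 1]

T = [1 -5/2 -37/2; 0 1 5; 0 0 1]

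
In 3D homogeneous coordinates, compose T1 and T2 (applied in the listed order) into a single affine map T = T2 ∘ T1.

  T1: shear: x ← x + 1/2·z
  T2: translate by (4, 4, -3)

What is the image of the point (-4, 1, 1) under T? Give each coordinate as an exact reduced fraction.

T(p) = (1/2, 5, -2)

T1 shear: x ← x + 1/2·z: (-4, 1, 1) → (-7/2, 1, 1)
T2 translate by (4, 4, -3): (-7/2, 1, 1) → (1/2, 5, -2)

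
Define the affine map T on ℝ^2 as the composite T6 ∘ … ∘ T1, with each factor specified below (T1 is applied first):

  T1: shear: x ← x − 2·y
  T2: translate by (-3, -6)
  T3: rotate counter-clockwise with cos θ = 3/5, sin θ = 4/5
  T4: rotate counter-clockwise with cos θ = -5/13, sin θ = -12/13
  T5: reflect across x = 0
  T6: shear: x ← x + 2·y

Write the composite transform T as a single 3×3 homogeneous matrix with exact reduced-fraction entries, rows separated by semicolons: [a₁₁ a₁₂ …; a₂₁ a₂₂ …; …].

T1 = [1 -2 0; 0 1 0; 0 0 1]
T2·T1 = [1 -2 -3; 0 1 -6; 0 0 1]
T3·…·T1 = [3/5 -2 3; 4/5 -1 -6; 0 0 1]
T4·…·T1 = [33/65 -2/13 -87/13; -56/65 29/13 -6/13; 0 0 1]
T5·…·T1 = [-33/65 2/13 87/13; -56/65 29/13 -6/13; 0 0 1]
T6·…·T1 = [-29/13 60/13 75/13; -56/65 29/13 -6/13; 0 0 1]

T = [-29/13 60/13 75/13; -56/65 29/13 -6/13; 0 0 1]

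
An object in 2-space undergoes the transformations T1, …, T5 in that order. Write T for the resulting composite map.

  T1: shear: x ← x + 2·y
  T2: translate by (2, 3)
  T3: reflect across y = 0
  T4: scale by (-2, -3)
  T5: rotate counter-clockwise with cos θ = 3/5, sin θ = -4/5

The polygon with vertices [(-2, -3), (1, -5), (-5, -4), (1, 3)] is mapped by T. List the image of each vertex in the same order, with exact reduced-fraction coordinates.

image vertices: (36/5, -48/5), (18/5, -74/5), (54/5, -97/5), (18/5, 126/5)

T1 shear: x ← x + 2·y: (-2, -3) → (-8, -3); (1, -5) → (-9, -5); (-5, -4) → (-13, -4); (1, 3) → (7, 3)
T2 translate by (2, 3): (-8, -3) → (-6, 0); (-9, -5) → (-7, -2); (-13, -4) → (-11, -1); (7, 3) → (9, 6)
T3 reflect across y = 0: (-6, 0) → (-6, 0); (-7, -2) → (-7, 2); (-11, -1) → (-11, 1); (9, 6) → (9, -6)
T4 scale by (-2, -3): (-6, 0) → (12, 0); (-7, 2) → (14, -6); (-11, 1) → (22, -3); (9, -6) → (-18, 18)
T5 rotate counter-clockwise with cos θ = 3/5, sin θ = -4/5: (12, 0) → (36/5, -48/5); (14, -6) → (18/5, -74/5); (22, -3) → (54/5, -97/5); (-18, 18) → (18/5, 126/5)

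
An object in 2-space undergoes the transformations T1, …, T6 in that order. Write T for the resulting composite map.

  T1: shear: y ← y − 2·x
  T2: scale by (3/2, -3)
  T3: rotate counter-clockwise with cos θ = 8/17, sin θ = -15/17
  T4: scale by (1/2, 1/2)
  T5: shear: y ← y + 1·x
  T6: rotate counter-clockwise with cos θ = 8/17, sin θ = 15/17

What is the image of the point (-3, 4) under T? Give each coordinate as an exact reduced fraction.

T(p) = (11979/1156, -6279/289)

T1 shear: y ← y − 2·x: (-3, 4) → (-3, 10)
T2 scale by (3/2, -3): (-3, 10) → (-9/2, -30)
T3 rotate counter-clockwise with cos θ = 8/17, sin θ = -15/17: (-9/2, -30) → (-486/17, -345/34)
T4 scale by (1/2, 1/2): (-486/17, -345/34) → (-243/17, -345/68)
T5 shear: y ← y + 1·x: (-243/17, -345/68) → (-243/17, -1317/68)
T6 rotate counter-clockwise with cos θ = 8/17, sin θ = 15/17: (-243/17, -1317/68) → (11979/1156, -6279/289)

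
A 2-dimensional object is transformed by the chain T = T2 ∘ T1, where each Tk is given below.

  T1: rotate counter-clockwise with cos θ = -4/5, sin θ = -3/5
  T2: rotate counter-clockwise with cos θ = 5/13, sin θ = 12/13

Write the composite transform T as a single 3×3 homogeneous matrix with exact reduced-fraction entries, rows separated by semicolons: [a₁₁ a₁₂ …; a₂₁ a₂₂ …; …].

T1 = [-4/5 3/5 0; -3/5 -4/5 0; 0 0 1]
T2·T1 = [16/65 63/65 0; -63/65 16/65 0; 0 0 1]

T = [16/65 63/65 0; -63/65 16/65 0; 0 0 1]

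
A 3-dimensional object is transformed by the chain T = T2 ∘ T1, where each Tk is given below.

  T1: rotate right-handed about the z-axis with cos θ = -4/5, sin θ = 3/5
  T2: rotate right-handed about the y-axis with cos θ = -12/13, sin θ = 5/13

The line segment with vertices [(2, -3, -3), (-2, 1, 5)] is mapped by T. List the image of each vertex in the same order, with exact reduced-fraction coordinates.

image vertices: (-87/65, 18/5, 35/13), (1, -2, -5)

T1 rotate right-handed about the z-axis with cos θ = -4/5, sin θ = 3/5: (2, -3, -3) → (1/5, 18/5, -3); (-2, 1, 5) → (1, -2, 5)
T2 rotate right-handed about the y-axis with cos θ = -12/13, sin θ = 5/13: (1/5, 18/5, -3) → (-87/65, 18/5, 35/13); (1, -2, 5) → (1, -2, -5)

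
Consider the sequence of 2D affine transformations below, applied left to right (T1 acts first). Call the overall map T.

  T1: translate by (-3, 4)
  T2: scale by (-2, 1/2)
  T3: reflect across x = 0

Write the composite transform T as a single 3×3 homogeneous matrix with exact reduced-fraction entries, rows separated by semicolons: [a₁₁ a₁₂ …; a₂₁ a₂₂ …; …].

T1 = [1 0 -3; 0 1 4; 0 0 1]
T2·T1 = [-2 0 6; 0 1/2 2; 0 0 1]
T3·…·T1 = [2 0 -6; 0 1/2 2; 0 0 1]

T = [2 0 -6; 0 1/2 2; 0 0 1]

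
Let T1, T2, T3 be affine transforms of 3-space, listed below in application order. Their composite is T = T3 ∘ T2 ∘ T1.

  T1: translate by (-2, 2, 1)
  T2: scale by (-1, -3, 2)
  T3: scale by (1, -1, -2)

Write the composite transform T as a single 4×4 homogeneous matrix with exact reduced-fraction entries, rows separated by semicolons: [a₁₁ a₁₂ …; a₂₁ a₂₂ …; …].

T1 = [1 0 0 -2; 0 1 0 2; 0 0 1 1; 0 0 0 1]
T2·T1 = [-1 0 0 2; 0 -3 0 -6; 0 0 2 2; 0 0 0 1]
T3·…·T1 = [-1 0 0 2; 0 3 0 6; 0 0 -4 -4; 0 0 0 1]

T = [-1 0 0 2; 0 3 0 6; 0 0 -4 -4; 0 0 0 1]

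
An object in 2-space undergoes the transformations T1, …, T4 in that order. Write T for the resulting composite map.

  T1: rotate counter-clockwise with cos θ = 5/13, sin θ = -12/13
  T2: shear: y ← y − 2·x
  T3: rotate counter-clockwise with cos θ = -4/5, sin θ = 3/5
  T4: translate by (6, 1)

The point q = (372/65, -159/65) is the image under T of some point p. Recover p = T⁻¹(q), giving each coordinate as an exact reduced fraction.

T1 = [5/13 12/13 0; -12/13 5/13 0; 0 0 1]
T2·T1 = [5/13 12/13 0; -22/13 -19/13 0; 0 0 1]
T3·…·T1 = [46/65 9/65 0; 103/65 112/65 0; 0 0 1]
T4·…·T1 = [46/65 9/65 6; 103/65 112/65 1; 0 0 1]
det M = 1; M⁻¹ = [112/65 -9/65 -51/5; -103/65 46/65 44/5; 0 0 1]
M⁻¹ · (372/65, -159/65)ᵀ = (0, -2)ᵀ

p = (0, -2)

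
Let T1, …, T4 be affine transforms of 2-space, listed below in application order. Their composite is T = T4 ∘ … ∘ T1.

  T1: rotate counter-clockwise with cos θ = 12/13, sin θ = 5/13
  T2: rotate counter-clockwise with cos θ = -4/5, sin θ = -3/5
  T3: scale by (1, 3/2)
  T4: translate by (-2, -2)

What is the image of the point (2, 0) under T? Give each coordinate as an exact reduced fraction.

T(p) = (-196/65, -298/65)

T1 rotate counter-clockwise with cos θ = 12/13, sin θ = 5/13: (2, 0) → (24/13, 10/13)
T2 rotate counter-clockwise with cos θ = -4/5, sin θ = -3/5: (24/13, 10/13) → (-66/65, -112/65)
T3 scale by (1, 3/2): (-66/65, -112/65) → (-66/65, -168/65)
T4 translate by (-2, -2): (-66/65, -168/65) → (-196/65, -298/65)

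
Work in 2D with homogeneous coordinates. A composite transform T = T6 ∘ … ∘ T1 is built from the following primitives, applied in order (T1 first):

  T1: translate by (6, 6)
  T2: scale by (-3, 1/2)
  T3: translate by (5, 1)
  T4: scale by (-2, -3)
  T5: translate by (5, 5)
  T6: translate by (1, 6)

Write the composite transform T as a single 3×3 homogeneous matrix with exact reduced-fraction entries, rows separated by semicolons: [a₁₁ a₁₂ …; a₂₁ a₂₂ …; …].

T = [6 0 32; 0 -3/2 -1; 0 0 1]

T1 = [1 0 6; 0 1 6; 0 0 1]
T2·T1 = [-3 0 -18; 0 1/2 3; 0 0 1]
T3·…·T1 = [-3 0 -13; 0 1/2 4; 0 0 1]
T4·…·T1 = [6 0 26; 0 -3/2 -12; 0 0 1]
T5·…·T1 = [6 0 31; 0 -3/2 -7; 0 0 1]
T6·…·T1 = [6 0 32; 0 -3/2 -1; 0 0 1]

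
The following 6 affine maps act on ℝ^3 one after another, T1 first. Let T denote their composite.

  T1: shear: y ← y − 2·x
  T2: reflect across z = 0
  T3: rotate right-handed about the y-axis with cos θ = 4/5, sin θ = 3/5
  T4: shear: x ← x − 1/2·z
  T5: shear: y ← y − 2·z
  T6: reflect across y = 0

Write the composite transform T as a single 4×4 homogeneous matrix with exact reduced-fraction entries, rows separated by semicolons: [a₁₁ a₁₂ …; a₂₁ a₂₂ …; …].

T1 = [1 0 0 0; -2 1 0 0; 0 0 1 0; 0 0 0 1]
T2·T1 = [1 0 0 0; -2 1 0 0; 0 0 -1 0; 0 0 0 1]
T3·…·T1 = [4/5 0 -3/5 0; -2 1 0 0; -3/5 0 -4/5 0; 0 0 0 1]
T4·…·T1 = [11/10 0 -1/5 0; -2 1 0 0; -3/5 0 -4/5 0; 0 0 0 1]
T5·…·T1 = [11/10 0 -1/5 0; -4/5 1 8/5 0; -3/5 0 -4/5 0; 0 0 0 1]
T6·…·T1 = [11/10 0 -1/5 0; 4/5 -1 -8/5 0; -3/5 0 -4/5 0; 0 0 0 1]

T = [11/10 0 -1/5 0; 4/5 -1 -8/5 0; -3/5 0 -4/5 0; 0 0 0 1]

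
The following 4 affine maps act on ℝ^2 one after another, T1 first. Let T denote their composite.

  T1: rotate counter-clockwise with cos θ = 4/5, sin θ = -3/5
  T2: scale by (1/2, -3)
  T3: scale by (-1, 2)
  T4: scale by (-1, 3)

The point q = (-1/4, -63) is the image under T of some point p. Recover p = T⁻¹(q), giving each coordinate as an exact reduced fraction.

p = (-5/2, 5/2)

T1 = [4/5 3/5 0; -3/5 4/5 0; 0 0 1]
T2·T1 = [2/5 3/10 0; 9/5 -12/5 0; 0 0 1]
T3·…·T1 = [-2/5 -3/10 0; 18/5 -24/5 0; 0 0 1]
T4·…·T1 = [2/5 3/10 0; 54/5 -72/5 0; 0 0 1]
det M = -9; M⁻¹ = [8/5 1/30 0; 6/5 -2/45 0; 0 0 1]
M⁻¹ · (-1/4, -63)ᵀ = (-5/2, 5/2)ᵀ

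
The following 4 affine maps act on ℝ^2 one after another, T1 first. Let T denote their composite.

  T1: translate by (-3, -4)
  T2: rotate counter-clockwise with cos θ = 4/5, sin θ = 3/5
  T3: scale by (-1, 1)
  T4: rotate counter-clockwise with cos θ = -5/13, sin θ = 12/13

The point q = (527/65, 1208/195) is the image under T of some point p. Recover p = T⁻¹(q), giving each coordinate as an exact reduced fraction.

p = (-5, -7/3)

T1 = [1 0 -3; 0 1 -4; 0 0 1]
T2·T1 = [4/5 -3/5 0; 3/5 4/5 -5; 0 0 1]
T3·…·T1 = [-4/5 3/5 0; 3/5 4/5 -5; 0 0 1]
T4·…·T1 = [-16/65 -63/65 60/13; -63/65 16/65 25/13; 0 0 1]
det M = -1; M⁻¹ = [-16/65 -63/65 3; -63/65 16/65 4; 0 0 1]
M⁻¹ · (527/65, 1208/195)ᵀ = (-5, -7/3)ᵀ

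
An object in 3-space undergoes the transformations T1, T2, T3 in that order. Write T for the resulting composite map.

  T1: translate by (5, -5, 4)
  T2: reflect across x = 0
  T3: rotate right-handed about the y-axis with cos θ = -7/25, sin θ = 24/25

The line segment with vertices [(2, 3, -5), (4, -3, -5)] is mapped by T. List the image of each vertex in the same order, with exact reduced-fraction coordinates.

T1 translate by (5, -5, 4): (2, 3, -5) → (7, -2, -1); (4, -3, -5) → (9, -8, -1)
T2 reflect across x = 0: (7, -2, -1) → (-7, -2, -1); (9, -8, -1) → (-9, -8, -1)
T3 rotate right-handed about the y-axis with cos θ = -7/25, sin θ = 24/25: (-7, -2, -1) → (1, -2, 7); (-9, -8, -1) → (39/25, -8, 223/25)

image vertices: (1, -2, 7), (39/25, -8, 223/25)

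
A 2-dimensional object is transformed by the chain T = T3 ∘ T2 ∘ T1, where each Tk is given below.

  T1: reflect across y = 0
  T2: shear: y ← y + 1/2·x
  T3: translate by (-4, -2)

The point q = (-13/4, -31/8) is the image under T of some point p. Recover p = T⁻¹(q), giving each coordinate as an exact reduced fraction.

T1 = [1 0 0; 0 -1 0; 0 0 1]
T2·T1 = [1 0 0; 1/2 -1 0; 0 0 1]
T3·…·T1 = [1 0 -4; 1/2 -1 -2; 0 0 1]
det M = -1; M⁻¹ = [1 0 4; 1/2 -1 0; 0 0 1]
M⁻¹ · (-13/4, -31/8)ᵀ = (3/4, 9/4)ᵀ

p = (3/4, 9/4)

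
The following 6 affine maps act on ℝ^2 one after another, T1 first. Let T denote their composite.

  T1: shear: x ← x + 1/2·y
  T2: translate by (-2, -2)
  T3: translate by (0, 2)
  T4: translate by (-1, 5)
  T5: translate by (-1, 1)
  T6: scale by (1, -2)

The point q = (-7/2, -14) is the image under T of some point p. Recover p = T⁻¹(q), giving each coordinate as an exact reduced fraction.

p = (0, 1)

T1 = [1 1/2 0; 0 1 0; 0 0 1]
T2·T1 = [1 1/2 -2; 0 1 -2; 0 0 1]
T3·…·T1 = [1 1/2 -2; 0 1 0; 0 0 1]
T4·…·T1 = [1 1/2 -3; 0 1 5; 0 0 1]
T5·…·T1 = [1 1/2 -4; 0 1 6; 0 0 1]
T6·…·T1 = [1 1/2 -4; 0 -2 -12; 0 0 1]
det M = -2; M⁻¹ = [1 1/4 7; 0 -1/2 -6; 0 0 1]
M⁻¹ · (-7/2, -14)ᵀ = (0, 1)ᵀ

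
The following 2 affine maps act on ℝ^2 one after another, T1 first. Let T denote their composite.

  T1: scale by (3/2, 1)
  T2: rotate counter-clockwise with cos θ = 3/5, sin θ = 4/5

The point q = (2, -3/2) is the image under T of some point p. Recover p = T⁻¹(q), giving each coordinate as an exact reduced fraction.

p = (0, -5/2)

T1 = [3/2 0 0; 0 1 0; 0 0 1]
T2·T1 = [9/10 -4/5 0; 6/5 3/5 0; 0 0 1]
det M = 3/2; M⁻¹ = [2/5 8/15 0; -4/5 3/5 0; 0 0 1]
M⁻¹ · (2, -3/2)ᵀ = (0, -5/2)ᵀ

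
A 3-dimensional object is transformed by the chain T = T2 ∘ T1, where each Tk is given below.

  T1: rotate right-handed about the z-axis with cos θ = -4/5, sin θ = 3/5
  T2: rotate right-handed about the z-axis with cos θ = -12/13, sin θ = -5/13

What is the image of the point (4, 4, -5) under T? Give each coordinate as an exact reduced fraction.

T1 rotate right-handed about the z-axis with cos θ = -4/5, sin θ = 3/5: (4, 4, -5) → (-28/5, -4/5, -5)
T2 rotate right-handed about the z-axis with cos θ = -12/13, sin θ = -5/13: (-28/5, -4/5, -5) → (316/65, 188/65, -5)

T(p) = (316/65, 188/65, -5)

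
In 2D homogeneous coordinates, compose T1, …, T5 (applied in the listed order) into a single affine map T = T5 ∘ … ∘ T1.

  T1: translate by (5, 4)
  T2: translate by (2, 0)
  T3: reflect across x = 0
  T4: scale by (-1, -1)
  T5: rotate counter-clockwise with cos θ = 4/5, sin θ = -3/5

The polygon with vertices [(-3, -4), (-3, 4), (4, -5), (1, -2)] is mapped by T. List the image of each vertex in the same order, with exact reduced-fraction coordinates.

image vertices: (16/5, -12/5), (-8/5, -44/5), (47/5, -29/5), (26/5, -32/5)

T1 translate by (5, 4): (-3, -4) → (2, 0); (-3, 4) → (2, 8); (4, -5) → (9, -1); (1, -2) → (6, 2)
T2 translate by (2, 0): (2, 0) → (4, 0); (2, 8) → (4, 8); (9, -1) → (11, -1); (6, 2) → (8, 2)
T3 reflect across x = 0: (4, 0) → (-4, 0); (4, 8) → (-4, 8); (11, -1) → (-11, -1); (8, 2) → (-8, 2)
T4 scale by (-1, -1): (-4, 0) → (4, 0); (-4, 8) → (4, -8); (-11, -1) → (11, 1); (-8, 2) → (8, -2)
T5 rotate counter-clockwise with cos θ = 4/5, sin θ = -3/5: (4, 0) → (16/5, -12/5); (4, -8) → (-8/5, -44/5); (11, 1) → (47/5, -29/5); (8, -2) → (26/5, -32/5)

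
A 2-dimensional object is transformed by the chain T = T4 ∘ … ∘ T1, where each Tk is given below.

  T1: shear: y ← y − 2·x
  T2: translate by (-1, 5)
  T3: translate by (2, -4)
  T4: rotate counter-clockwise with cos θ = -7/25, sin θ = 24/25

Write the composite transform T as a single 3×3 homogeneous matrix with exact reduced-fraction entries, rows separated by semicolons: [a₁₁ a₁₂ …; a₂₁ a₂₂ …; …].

T = [41/25 -24/25 -31/25; 38/25 -7/25 17/25; 0 0 1]

T1 = [1 0 0; -2 1 0; 0 0 1]
T2·T1 = [1 0 -1; -2 1 5; 0 0 1]
T3·…·T1 = [1 0 1; -2 1 1; 0 0 1]
T4·…·T1 = [41/25 -24/25 -31/25; 38/25 -7/25 17/25; 0 0 1]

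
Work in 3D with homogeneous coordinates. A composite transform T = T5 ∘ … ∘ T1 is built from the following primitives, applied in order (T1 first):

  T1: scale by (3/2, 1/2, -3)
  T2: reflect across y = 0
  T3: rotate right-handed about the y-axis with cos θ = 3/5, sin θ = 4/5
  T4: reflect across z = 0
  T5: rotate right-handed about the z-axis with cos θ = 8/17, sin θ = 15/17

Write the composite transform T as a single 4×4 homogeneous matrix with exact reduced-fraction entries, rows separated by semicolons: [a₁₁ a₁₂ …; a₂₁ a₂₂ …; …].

T1 = [3/2 0 0 0; 0 1/2 0 0; 0 0 -3 0; 0 0 0 1]
T2·T1 = [3/2 0 0 0; 0 -1/2 0 0; 0 0 -3 0; 0 0 0 1]
T3·…·T1 = [9/10 0 -12/5 0; 0 -1/2 0 0; -6/5 0 -9/5 0; 0 0 0 1]
T4·…·T1 = [9/10 0 -12/5 0; 0 -1/2 0 0; 6/5 0 9/5 0; 0 0 0 1]
T5·…·T1 = [36/85 15/34 -96/85 0; 27/34 -4/17 -36/17 0; 6/5 0 9/5 0; 0 0 0 1]

T = [36/85 15/34 -96/85 0; 27/34 -4/17 -36/17 0; 6/5 0 9/5 0; 0 0 0 1]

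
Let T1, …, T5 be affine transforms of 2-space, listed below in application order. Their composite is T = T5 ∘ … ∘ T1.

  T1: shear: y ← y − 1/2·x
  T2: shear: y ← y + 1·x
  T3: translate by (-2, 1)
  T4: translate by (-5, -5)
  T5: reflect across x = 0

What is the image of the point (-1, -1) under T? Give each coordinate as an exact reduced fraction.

T(p) = (8, -11/2)

T1 shear: y ← y − 1/2·x: (-1, -1) → (-1, -1/2)
T2 shear: y ← y + 1·x: (-1, -1/2) → (-1, -3/2)
T3 translate by (-2, 1): (-1, -3/2) → (-3, -1/2)
T4 translate by (-5, -5): (-3, -1/2) → (-8, -11/2)
T5 reflect across x = 0: (-8, -11/2) → (8, -11/2)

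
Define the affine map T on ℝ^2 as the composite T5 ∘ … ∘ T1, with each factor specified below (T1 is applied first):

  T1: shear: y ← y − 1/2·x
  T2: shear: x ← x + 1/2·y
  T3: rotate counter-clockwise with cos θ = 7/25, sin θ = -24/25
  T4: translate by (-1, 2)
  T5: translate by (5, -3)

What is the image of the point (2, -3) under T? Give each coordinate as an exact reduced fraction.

T1 shear: y ← y − 1/2·x: (2, -3) → (2, -4)
T2 shear: x ← x + 1/2·y: (2, -4) → (0, -4)
T3 rotate counter-clockwise with cos θ = 7/25, sin θ = -24/25: (0, -4) → (-96/25, -28/25)
T4 translate by (-1, 2): (-96/25, -28/25) → (-121/25, 22/25)
T5 translate by (5, -3): (-121/25, 22/25) → (4/25, -53/25)

T(p) = (4/25, -53/25)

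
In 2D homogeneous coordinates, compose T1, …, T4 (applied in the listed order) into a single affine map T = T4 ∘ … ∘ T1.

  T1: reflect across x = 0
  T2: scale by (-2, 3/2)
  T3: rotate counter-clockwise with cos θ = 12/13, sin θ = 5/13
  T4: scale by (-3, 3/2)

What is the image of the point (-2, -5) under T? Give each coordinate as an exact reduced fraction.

T(p) = (63/26, -165/13)

T1 reflect across x = 0: (-2, -5) → (2, -5)
T2 scale by (-2, 3/2): (2, -5) → (-4, -15/2)
T3 rotate counter-clockwise with cos θ = 12/13, sin θ = 5/13: (-4, -15/2) → (-21/26, -110/13)
T4 scale by (-3, 3/2): (-21/26, -110/13) → (63/26, -165/13)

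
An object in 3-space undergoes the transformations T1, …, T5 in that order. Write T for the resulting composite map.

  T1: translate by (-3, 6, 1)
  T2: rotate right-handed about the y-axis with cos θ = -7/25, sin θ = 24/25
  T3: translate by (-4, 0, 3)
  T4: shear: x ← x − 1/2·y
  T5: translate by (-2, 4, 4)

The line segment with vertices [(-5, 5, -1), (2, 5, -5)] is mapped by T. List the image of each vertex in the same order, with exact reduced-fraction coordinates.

image vertices: (-463/50, 15, 367/25), (-753/50, 15, 227/25)

T1 translate by (-3, 6, 1): (-5, 5, -1) → (-8, 11, 0); (2, 5, -5) → (-1, 11, -4)
T2 rotate right-handed about the y-axis with cos θ = -7/25, sin θ = 24/25: (-8, 11, 0) → (56/25, 11, 192/25); (-1, 11, -4) → (-89/25, 11, 52/25)
T3 translate by (-4, 0, 3): (56/25, 11, 192/25) → (-44/25, 11, 267/25); (-89/25, 11, 52/25) → (-189/25, 11, 127/25)
T4 shear: x ← x − 1/2·y: (-44/25, 11, 267/25) → (-363/50, 11, 267/25); (-189/25, 11, 127/25) → (-653/50, 11, 127/25)
T5 translate by (-2, 4, 4): (-363/50, 11, 267/25) → (-463/50, 15, 367/25); (-653/50, 11, 127/25) → (-753/50, 15, 227/25)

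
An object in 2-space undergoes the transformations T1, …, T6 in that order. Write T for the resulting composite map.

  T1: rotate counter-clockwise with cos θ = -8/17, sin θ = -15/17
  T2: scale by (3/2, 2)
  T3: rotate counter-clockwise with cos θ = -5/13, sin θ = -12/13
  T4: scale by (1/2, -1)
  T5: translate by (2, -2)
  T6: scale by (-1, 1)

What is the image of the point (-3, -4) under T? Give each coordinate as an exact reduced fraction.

T1 rotate counter-clockwise with cos θ = -8/17, sin θ = -15/17: (-3, -4) → (-36/17, 77/17)
T2 scale by (3/2, 2): (-36/17, 77/17) → (-54/17, 154/17)
T3 rotate counter-clockwise with cos θ = -5/13, sin θ = -12/13: (-54/17, 154/17) → (2118/221, -122/221)
T4 scale by (1/2, -1): (2118/221, -122/221) → (1059/221, 122/221)
T5 translate by (2, -2): (1059/221, 122/221) → (1501/221, -320/221)
T6 scale by (-1, 1): (1501/221, -320/221) → (-1501/221, -320/221)

T(p) = (-1501/221, -320/221)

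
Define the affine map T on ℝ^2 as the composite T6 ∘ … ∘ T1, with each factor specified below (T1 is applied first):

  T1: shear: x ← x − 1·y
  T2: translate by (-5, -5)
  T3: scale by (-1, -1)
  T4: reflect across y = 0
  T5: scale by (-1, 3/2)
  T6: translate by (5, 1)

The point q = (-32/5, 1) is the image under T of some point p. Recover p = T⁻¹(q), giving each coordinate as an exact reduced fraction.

T1 = [1 -1 0; 0 1 0; 0 0 1]
T2·T1 = [1 -1 -5; 0 1 -5; 0 0 1]
T3·…·T1 = [-1 1 5; 0 -1 5; 0 0 1]
T4·…·T1 = [-1 1 5; 0 1 -5; 0 0 1]
T5·…·T1 = [1 -1 -5; 0 3/2 -15/2; 0 0 1]
T6·…·T1 = [1 -1 0; 0 3/2 -13/2; 0 0 1]
det M = 3/2; M⁻¹ = [1 2/3 13/3; 0 2/3 13/3; 0 0 1]
M⁻¹ · (-32/5, 1)ᵀ = (-7/5, 5)ᵀ

p = (-7/5, 5)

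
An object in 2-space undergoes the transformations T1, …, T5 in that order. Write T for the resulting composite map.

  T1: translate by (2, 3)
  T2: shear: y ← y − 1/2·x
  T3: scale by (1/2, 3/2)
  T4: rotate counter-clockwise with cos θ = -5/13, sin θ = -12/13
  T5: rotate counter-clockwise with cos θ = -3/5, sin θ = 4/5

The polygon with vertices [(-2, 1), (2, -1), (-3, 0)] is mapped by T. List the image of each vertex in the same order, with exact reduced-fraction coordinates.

T1 translate by (2, 3): (-2, 1) → (0, 4); (2, -1) → (4, 2); (-3, 0) → (-1, 3)
T2 shear: y ← y − 1/2·x: (0, 4) → (0, 4); (4, 2) → (4, 0); (-1, 3) → (-1, 7/2)
T3 scale by (1/2, 3/2): (0, 4) → (0, 6); (4, 0) → (2, 0); (-1, 7/2) → (-1/2, 21/4)
T4 rotate counter-clockwise with cos θ = -5/13, sin θ = -12/13: (0, 6) → (72/13, -30/13); (2, 0) → (-10/13, -24/13); (-1/2, 21/4) → (131/26, -81/52)
T5 rotate counter-clockwise with cos θ = -3/5, sin θ = 4/5: (72/13, -30/13) → (-96/65, 378/65); (-10/13, -24/13) → (126/65, 32/65); (131/26, -81/52) → (-231/130, 1291/260)

image vertices: (-96/65, 378/65), (126/65, 32/65), (-231/130, 1291/260)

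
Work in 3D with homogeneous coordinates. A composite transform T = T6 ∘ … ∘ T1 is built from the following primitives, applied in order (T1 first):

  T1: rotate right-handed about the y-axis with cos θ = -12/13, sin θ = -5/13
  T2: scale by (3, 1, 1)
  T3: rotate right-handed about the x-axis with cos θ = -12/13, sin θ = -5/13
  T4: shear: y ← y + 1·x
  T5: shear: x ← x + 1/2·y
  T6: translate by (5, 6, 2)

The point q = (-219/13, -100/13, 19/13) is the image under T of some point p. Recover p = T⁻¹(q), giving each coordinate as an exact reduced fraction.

p = (5, -1, 1)

T1 = [-12/13 0 -5/13 0; 0 1 0 0; 5/13 0 -12/13 0; 0 0 0 1]
T2·T1 = [-36/13 0 -15/13 0; 0 1 0 0; 5/13 0 -12/13 0; 0 0 0 1]
T3·…·T1 = [-36/13 0 -15/13 0; 25/169 -12/13 -60/169 0; -60/169 -5/13 144/169 0; 0 0 0 1]
T4·…·T1 = [-36/13 0 -15/13 0; -443/169 -12/13 -255/169 0; -60/169 -5/13 144/169 0; 0 0 0 1]
T5·…·T1 = [-1379/338 -6/13 -645/338 0; -443/169 -12/13 -255/169 0; -60/169 -5/13 144/169 0; 0 0 0 1]
T6·…·T1 = [-1379/338 -6/13 -645/338 5; -443/169 -12/13 -255/169 6; -60/169 -5/13 144/169 2; 0 0 0 1]
det M = 3; M⁻¹ = [-77/169 127/338 -60/169 124/169; 12/13 -18/13 -5/13 58/13; 115/507 -475/1014 144/169 -14/507; 0 0 0 1]
M⁻¹ · (-219/13, -100/13, 19/13)ᵀ = (5, -1, 1)ᵀ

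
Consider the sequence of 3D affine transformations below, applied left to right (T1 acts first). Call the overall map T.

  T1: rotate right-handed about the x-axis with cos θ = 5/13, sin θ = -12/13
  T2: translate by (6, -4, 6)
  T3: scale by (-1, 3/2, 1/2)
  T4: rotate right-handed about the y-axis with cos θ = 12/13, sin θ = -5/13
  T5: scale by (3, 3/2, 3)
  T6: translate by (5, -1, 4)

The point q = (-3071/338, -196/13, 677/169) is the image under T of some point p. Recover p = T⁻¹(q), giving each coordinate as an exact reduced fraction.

p = (-5/3, 4/3, -3)

T1 = [1 0 0 0; 0 5/13 12/13 0; 0 -12/13 5/13 0; 0 0 0 1]
T2·T1 = [1 0 0 6; 0 5/13 12/13 -4; 0 -12/13 5/13 6; 0 0 0 1]
T3·…·T1 = [-1 0 0 -6; 0 15/26 18/13 -6; 0 -6/13 5/26 3; 0 0 0 1]
T4·…·T1 = [-12/13 30/169 -25/338 -87/13; 0 15/26 18/13 -6; -5/13 -72/169 30/169 6/13; 0 0 0 1]
T5·…·T1 = [-36/13 90/169 -75/338 -261/13; 0 45/52 27/13 -9; -15/13 -216/169 90/169 18/13; 0 0 0 1]
T6·…·T1 = [-36/13 90/169 -75/338 -196/13; 0 45/52 27/13 -10; -15/13 -216/169 90/169 70/13; 0 0 0 1]
det M = -81/8; M⁻¹ = [-4/13 0 -5/39 -154/39; 40/169 20/117 -96/169 12680/1521; -50/507 16/39 40/169 680/507; 0 0 0 1]
M⁻¹ · (-3071/338, -196/13, 677/169)ᵀ = (-5/3, 4/3, -3)ᵀ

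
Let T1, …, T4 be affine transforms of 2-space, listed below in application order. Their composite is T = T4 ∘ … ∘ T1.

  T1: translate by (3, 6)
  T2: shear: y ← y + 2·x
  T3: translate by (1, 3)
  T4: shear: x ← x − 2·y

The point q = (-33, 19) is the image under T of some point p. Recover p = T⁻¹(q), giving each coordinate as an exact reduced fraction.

p = (1, 2)

T1 = [1 0 3; 0 1 6; 0 0 1]
T2·T1 = [1 0 3; 2 1 12; 0 0 1]
T3·…·T1 = [1 0 4; 2 1 15; 0 0 1]
T4·…·T1 = [-3 -2 -26; 2 1 15; 0 0 1]
det M = 1; M⁻¹ = [1 2 -4; -2 -3 -7; 0 0 1]
M⁻¹ · (-33, 19)ᵀ = (1, 2)ᵀ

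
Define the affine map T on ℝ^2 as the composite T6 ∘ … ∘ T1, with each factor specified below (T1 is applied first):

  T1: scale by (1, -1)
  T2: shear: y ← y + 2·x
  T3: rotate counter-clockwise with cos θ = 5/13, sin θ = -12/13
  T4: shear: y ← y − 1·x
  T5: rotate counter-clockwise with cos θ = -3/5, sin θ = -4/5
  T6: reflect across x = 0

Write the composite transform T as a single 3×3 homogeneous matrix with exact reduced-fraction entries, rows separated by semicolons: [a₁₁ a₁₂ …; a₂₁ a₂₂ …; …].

T1 = [1 0 0; 0 -1 0; 0 0 1]
T2·T1 = [1 0 0; 2 -1 0; 0 0 1]
T3·…·T1 = [29/13 -12/13 0; -2/13 -5/13 0; 0 0 1]
T4·…·T1 = [29/13 -12/13 0; -31/13 7/13 0; 0 0 1]
T5·…·T1 = [-211/65 64/65 0; -23/65 27/65 0; 0 0 1]
T6·…·T1 = [211/65 -64/65 0; -23/65 27/65 0; 0 0 1]

T = [211/65 -64/65 0; -23/65 27/65 0; 0 0 1]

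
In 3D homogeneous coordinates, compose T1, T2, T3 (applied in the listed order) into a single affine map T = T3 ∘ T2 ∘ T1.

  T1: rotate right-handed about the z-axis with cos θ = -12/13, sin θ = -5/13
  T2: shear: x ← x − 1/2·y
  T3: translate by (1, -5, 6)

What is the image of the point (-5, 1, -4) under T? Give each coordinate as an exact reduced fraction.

T(p) = (11/2, -4, 2)

T1 rotate right-handed about the z-axis with cos θ = -12/13, sin θ = -5/13: (-5, 1, -4) → (5, 1, -4)
T2 shear: x ← x − 1/2·y: (5, 1, -4) → (9/2, 1, -4)
T3 translate by (1, -5, 6): (9/2, 1, -4) → (11/2, -4, 2)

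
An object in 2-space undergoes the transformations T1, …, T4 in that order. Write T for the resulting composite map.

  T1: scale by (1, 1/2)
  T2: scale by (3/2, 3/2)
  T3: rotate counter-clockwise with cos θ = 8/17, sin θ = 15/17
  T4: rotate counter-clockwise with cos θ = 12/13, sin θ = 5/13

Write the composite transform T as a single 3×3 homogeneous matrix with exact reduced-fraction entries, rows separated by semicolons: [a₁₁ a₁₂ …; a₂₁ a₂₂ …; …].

T = [63/442 -165/221 0; 330/221 63/884 0; 0 0 1]

T1 = [1 0 0; 0 1/2 0; 0 0 1]
T2·T1 = [3/2 0 0; 0 3/4 0; 0 0 1]
T3·…·T1 = [12/17 -45/68 0; 45/34 6/17 0; 0 0 1]
T4·…·T1 = [63/442 -165/221 0; 330/221 63/884 0; 0 0 1]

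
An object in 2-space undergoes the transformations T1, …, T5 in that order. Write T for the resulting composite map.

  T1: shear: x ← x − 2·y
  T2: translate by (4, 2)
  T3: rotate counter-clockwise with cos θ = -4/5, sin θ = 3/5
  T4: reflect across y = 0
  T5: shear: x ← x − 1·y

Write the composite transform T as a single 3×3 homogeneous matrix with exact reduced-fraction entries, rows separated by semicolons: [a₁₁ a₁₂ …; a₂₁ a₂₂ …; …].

T1 = [1 -2 0; 0 1 0; 0 0 1]
T2·T1 = [1 -2 4; 0 1 2; 0 0 1]
T3·…·T1 = [-4/5 1 -22/5; 3/5 -2 4/5; 0 0 1]
T4·…·T1 = [-4/5 1 -22/5; -3/5 2 -4/5; 0 0 1]
T5·…·T1 = [-1/5 -1 -18/5; -3/5 2 -4/5; 0 0 1]

T = [-1/5 -1 -18/5; -3/5 2 -4/5; 0 0 1]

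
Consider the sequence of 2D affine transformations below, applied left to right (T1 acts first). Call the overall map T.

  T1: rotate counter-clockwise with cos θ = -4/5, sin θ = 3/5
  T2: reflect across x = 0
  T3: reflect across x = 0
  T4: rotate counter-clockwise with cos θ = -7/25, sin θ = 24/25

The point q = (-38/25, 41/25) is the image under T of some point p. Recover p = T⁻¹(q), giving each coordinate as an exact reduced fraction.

T1 = [-4/5 -3/5 0; 3/5 -4/5 0; 0 0 1]
T2·T1 = [4/5 3/5 0; 3/5 -4/5 0; 0 0 1]
T3·…·T1 = [-4/5 -3/5 0; 3/5 -4/5 0; 0 0 1]
T4·…·T1 = [-44/125 117/125 0; -117/125 -44/125 0; 0 0 1]
det M = 1; M⁻¹ = [-44/125 -117/125 0; 117/125 -44/125 0; 0 0 1]
M⁻¹ · (-38/25, 41/25)ᵀ = (-1, -2)ᵀ

p = (-1, -2)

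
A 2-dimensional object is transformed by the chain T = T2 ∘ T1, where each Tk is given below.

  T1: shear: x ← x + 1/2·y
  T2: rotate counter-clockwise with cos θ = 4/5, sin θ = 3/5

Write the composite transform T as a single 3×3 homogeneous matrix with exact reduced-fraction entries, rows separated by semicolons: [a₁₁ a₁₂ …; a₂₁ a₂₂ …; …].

T = [4/5 -1/5 0; 3/5 11/10 0; 0 0 1]

T1 = [1 1/2 0; 0 1 0; 0 0 1]
T2·T1 = [4/5 -1/5 0; 3/5 11/10 0; 0 0 1]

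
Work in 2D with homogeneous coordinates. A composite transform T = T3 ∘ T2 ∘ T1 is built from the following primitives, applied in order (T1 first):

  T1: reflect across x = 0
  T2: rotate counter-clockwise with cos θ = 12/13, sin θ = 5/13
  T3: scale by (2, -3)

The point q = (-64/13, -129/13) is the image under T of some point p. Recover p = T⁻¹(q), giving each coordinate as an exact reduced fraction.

p = (1, 4)

T1 = [-1 0 0; 0 1 0; 0 0 1]
T2·T1 = [-12/13 -5/13 0; -5/13 12/13 0; 0 0 1]
T3·…·T1 = [-24/13 -10/13 0; 15/13 -36/13 0; 0 0 1]
det M = 6; M⁻¹ = [-6/13 5/39 0; -5/26 -4/13 0; 0 0 1]
M⁻¹ · (-64/13, -129/13)ᵀ = (1, 4)ᵀ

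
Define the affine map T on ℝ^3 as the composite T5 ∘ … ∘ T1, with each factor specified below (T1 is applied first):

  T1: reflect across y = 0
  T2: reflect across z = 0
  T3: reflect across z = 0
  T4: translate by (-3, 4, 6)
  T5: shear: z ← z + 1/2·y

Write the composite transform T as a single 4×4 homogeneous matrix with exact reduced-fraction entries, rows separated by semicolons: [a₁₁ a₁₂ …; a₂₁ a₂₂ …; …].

T1 = [1 0 0 0; 0 -1 0 0; 0 0 1 0; 0 0 0 1]
T2·T1 = [1 0 0 0; 0 -1 0 0; 0 0 -1 0; 0 0 0 1]
T3·…·T1 = [1 0 0 0; 0 -1 0 0; 0 0 1 0; 0 0 0 1]
T4·…·T1 = [1 0 0 -3; 0 -1 0 4; 0 0 1 6; 0 0 0 1]
T5·…·T1 = [1 0 0 -3; 0 -1 0 4; 0 -1/2 1 8; 0 0 0 1]

T = [1 0 0 -3; 0 -1 0 4; 0 -1/2 1 8; 0 0 0 1]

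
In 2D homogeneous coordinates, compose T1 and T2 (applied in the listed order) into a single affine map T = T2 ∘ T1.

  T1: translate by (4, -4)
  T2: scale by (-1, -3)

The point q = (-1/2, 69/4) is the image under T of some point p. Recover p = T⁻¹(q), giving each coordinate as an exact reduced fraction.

p = (-7/2, -7/4)

T1 = [1 0 4; 0 1 -4; 0 0 1]
T2·T1 = [-1 0 -4; 0 -3 12; 0 0 1]
det M = 3; M⁻¹ = [-1 0 -4; 0 -1/3 4; 0 0 1]
M⁻¹ · (-1/2, 69/4)ᵀ = (-7/2, -7/4)ᵀ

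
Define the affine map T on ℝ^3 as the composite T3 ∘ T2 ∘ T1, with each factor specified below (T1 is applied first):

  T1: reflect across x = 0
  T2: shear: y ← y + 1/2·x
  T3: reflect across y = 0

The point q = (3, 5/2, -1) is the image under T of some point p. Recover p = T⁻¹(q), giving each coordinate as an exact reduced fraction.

p = (-3, -4, -1)

T1 = [-1 0 0 0; 0 1 0 0; 0 0 1 0; 0 0 0 1]
T2·T1 = [-1 0 0 0; -1/2 1 0 0; 0 0 1 0; 0 0 0 1]
T3·…·T1 = [-1 0 0 0; 1/2 -1 0 0; 0 0 1 0; 0 0 0 1]
det M = 1; M⁻¹ = [-1 0 0 0; -1/2 -1 0 0; 0 0 1 0; 0 0 0 1]
M⁻¹ · (3, 5/2, -1)ᵀ = (-3, -4, -1)ᵀ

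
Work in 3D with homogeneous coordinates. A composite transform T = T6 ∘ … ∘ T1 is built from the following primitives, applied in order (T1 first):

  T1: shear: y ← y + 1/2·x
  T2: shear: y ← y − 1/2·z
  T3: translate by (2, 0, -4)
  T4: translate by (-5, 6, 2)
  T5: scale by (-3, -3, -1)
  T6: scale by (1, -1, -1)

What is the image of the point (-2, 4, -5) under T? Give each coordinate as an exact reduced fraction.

T(p) = (15, 69/2, -7)

T1 shear: y ← y + 1/2·x: (-2, 4, -5) → (-2, 3, -5)
T2 shear: y ← y − 1/2·z: (-2, 3, -5) → (-2, 11/2, -5)
T3 translate by (2, 0, -4): (-2, 11/2, -5) → (0, 11/2, -9)
T4 translate by (-5, 6, 2): (0, 11/2, -9) → (-5, 23/2, -7)
T5 scale by (-3, -3, -1): (-5, 23/2, -7) → (15, -69/2, 7)
T6 scale by (1, -1, -1): (15, -69/2, 7) → (15, 69/2, -7)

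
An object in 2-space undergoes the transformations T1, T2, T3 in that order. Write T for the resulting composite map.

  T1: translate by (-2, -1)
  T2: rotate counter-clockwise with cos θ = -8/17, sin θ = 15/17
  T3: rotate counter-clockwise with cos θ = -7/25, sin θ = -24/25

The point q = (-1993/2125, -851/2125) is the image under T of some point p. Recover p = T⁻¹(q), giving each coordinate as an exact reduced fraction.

T1 = [1 0 -2; 0 1 -1; 0 0 1]
T2·T1 = [-8/17 -15/17 31/17; 15/17 -8/17 -22/17; 0 0 1]
T3·…·T1 = [416/425 -87/425 -149/85; 87/425 416/425 -118/85; 0 0 1]
det M = 1; M⁻¹ = [416/425 87/425 2; -87/425 416/425 1; 0 0 1]
M⁻¹ · (-1993/2125, -851/2125)ᵀ = (1, 4/5)ᵀ

p = (1, 4/5)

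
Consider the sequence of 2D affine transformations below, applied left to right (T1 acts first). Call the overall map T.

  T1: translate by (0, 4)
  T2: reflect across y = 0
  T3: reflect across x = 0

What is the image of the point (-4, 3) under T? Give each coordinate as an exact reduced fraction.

T(p) = (4, -7)

T1 translate by (0, 4): (-4, 3) → (-4, 7)
T2 reflect across y = 0: (-4, 7) → (-4, -7)
T3 reflect across x = 0: (-4, -7) → (4, -7)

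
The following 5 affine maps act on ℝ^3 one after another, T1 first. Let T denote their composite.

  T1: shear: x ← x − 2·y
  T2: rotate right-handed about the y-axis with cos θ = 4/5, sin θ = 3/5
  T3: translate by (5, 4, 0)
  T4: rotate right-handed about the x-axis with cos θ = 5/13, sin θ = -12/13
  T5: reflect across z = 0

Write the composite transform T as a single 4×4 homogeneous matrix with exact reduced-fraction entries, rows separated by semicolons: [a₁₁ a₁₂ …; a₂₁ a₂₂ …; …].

T1 = [1 -2 0 0; 0 1 0 0; 0 0 1 0; 0 0 0 1]
T2·T1 = [4/5 -8/5 3/5 0; 0 1 0 0; -3/5 6/5 4/5 0; 0 0 0 1]
T3·…·T1 = [4/5 -8/5 3/5 5; 0 1 0 4; -3/5 6/5 4/5 0; 0 0 0 1]
T4·…·T1 = [4/5 -8/5 3/5 5; -36/65 97/65 48/65 20/13; -3/13 -6/13 4/13 -48/13; 0 0 0 1]
T5·…·T1 = [4/5 -8/5 3/5 5; -36/65 97/65 48/65 20/13; 3/13 6/13 -4/13 48/13; 0 0 0 1]

T = [4/5 -8/5 3/5 5; -36/65 97/65 48/65 20/13; 3/13 6/13 -4/13 48/13; 0 0 0 1]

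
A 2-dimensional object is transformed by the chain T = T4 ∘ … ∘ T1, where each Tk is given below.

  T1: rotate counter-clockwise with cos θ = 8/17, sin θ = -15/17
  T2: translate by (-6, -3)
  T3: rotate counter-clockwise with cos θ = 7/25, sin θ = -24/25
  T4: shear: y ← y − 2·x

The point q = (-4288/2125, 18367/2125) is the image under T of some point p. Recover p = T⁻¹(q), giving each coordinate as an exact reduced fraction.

T1 = [8/17 15/17 0; -15/17 8/17 0; 0 0 1]
T2·T1 = [8/17 15/17 -6; -15/17 8/17 -3; 0 0 1]
T3·…·T1 = [-304/425 297/425 -114/25; -297/425 -304/425 123/25; 0 0 1]
T4·…·T1 = [-304/425 297/425 -114/25; 311/425 -898/425 351/25; 0 0 1]
det M = 1; M⁻¹ = [-898/425 -297/425 3/17; -311/425 -304/425 114/17; 0 0 1]
M⁻¹ · (-4288/2125, 18367/2125)ᵀ = (-8/5, 2)ᵀ

p = (-8/5, 2)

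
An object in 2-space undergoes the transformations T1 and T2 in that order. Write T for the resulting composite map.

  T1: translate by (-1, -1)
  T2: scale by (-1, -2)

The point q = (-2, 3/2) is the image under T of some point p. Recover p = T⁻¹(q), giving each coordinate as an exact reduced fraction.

p = (3, 1/4)

T1 = [1 0 -1; 0 1 -1; 0 0 1]
T2·T1 = [-1 0 1; 0 -2 2; 0 0 1]
det M = 2; M⁻¹ = [-1 0 1; 0 -1/2 1; 0 0 1]
M⁻¹ · (-2, 3/2)ᵀ = (3, 1/4)ᵀ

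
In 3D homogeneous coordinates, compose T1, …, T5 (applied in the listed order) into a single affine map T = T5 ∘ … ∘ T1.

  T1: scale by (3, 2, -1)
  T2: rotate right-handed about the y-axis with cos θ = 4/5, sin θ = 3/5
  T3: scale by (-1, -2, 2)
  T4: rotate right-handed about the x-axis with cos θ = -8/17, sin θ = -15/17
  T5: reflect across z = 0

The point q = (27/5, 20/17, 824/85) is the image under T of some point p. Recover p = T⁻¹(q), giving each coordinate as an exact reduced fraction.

p = (-2, -2, 1)

T1 = [3 0 0 0; 0 2 0 0; 0 0 -1 0; 0 0 0 1]
T2·T1 = [12/5 0 -3/5 0; 0 2 0 0; -9/5 0 -4/5 0; 0 0 0 1]
T3·…·T1 = [-12/5 0 3/5 0; 0 -4 0 0; -18/5 0 -8/5 0; 0 0 0 1]
T4·…·T1 = [-12/5 0 3/5 0; -54/17 32/17 -24/17 0; 144/85 60/17 64/85 0; 0 0 0 1]
T5·…·T1 = [-12/5 0 3/5 0; -54/17 32/17 -24/17 0; -144/85 -60/17 -64/85 0; 0 0 0 1]
det M = 24; M⁻¹ = [-4/15 -3/34 -4/85 0; 0 2/17 -15/68 0; 3/5 -6/17 -16/85 0; 0 0 0 1]
M⁻¹ · (27/5, 20/17, 824/85)ᵀ = (-2, -2, 1)ᵀ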